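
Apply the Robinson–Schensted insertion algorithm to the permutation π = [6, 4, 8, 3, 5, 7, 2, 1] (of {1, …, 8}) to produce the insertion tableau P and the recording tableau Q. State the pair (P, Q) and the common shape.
P = [1, 5, 7] / [2, 8] / [3] / [4] / [6];  Q = [1, 3, 6] / [2, 5] / [4] / [7] / [8];  common shape = (3, 2, 1, 1, 1)

Row-insert the values π_1, π_2, … into P one at a time, bumping the leftmost entry strictly greater than the inserted value down to the next row. The recording tableau Q records, in position (i, j), the step at which that cell was added to P.
  Insert 6 (step 1): P = [6];  Q = [1]
  Insert 4 (step 2): P = [4] / [6];  Q = [1] / [2]
  Insert 8 (step 3): P = [4, 8] / [6];  Q = [1, 3] / [2]
  Insert 3 (step 4): P = [3, 8] / [4] / [6];  Q = [1, 3] / [2] / [4]
  Insert 5 (step 5): P = [3, 5] / [4, 8] / [6];  Q = [1, 3] / [2, 5] / [4]
  Insert 7 (step 6): P = [3, 5, 7] / [4, 8] / [6];  Q = [1, 3, 6] / [2, 5] / [4]
  Insert 2 (step 7): P = [2, 5, 7] / [3, 8] / [4] / [6];  Q = [1, 3, 6] / [2, 5] / [4] / [7]
  Insert 1 (step 8): P = [1, 5, 7] / [2, 8] / [3] / [4] / [6];  Q = [1, 3, 6] / [2, 5] / [4] / [7] / [8]
Final shape: (3, 2, 1, 1, 1).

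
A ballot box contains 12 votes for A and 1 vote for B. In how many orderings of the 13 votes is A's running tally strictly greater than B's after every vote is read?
Strict-lead orderings = 11

Total orderings of the 13 votes with 12 for A: C(13, 12) = 13. By the Bertrand ballot formula (Cycle Lemma / reflection principle), the number of orderings in which A is strictly ahead of B throughout is (p − q)/(p + q) · C(p + q, p) = (12 − 1)/(12 + 1) · 13 = 11.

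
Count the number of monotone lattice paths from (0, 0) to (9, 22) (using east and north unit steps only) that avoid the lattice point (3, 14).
Number of paths = 18118035

Total paths from (0, 0) to (9, 22): C(31, 9) = 20160075. Paths through (3, 14): (paths (0, 0) → (3, 14)) × (paths (3, 14) → (9, 22)) = C(17, 3) · C(14, 6) = 680 · 3003 = 2042040. Avoidance count = 20160075 − 2042040 = 18118035.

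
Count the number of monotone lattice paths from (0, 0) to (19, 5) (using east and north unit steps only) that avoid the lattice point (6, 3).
Number of paths = 33684

Total paths from (0, 0) to (19, 5): C(24, 19) = 42504. Paths through (6, 3): (paths (0, 0) → (6, 3)) × (paths (6, 3) → (19, 5)) = C(9, 6) · C(15, 13) = 84 · 105 = 8820. Avoidance count = 42504 − 8820 = 33684.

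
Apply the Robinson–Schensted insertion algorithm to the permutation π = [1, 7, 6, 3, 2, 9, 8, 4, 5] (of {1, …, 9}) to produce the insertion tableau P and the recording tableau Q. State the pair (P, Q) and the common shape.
P = [1, 2, 4, 5] / [3, 8] / [6, 9] / [7];  Q = [1, 2, 6, 9] / [3, 7] / [4, 8] / [5];  common shape = (4, 2, 2, 1)

Row-insert the values π_1, π_2, … into P one at a time, bumping the leftmost entry strictly greater than the inserted value down to the next row. The recording tableau Q records, in position (i, j), the step at which that cell was added to P.
  Insert 1 (step 1): P = [1];  Q = [1]
  Insert 7 (step 2): P = [1, 7];  Q = [1, 2]
  Insert 6 (step 3): P = [1, 6] / [7];  Q = [1, 2] / [3]
  Insert 3 (step 4): P = [1, 3] / [6] / [7];  Q = [1, 2] / [3] / [4]
  Insert 2 (step 5): P = [1, 2] / [3] / [6] / [7];  Q = [1, 2] / [3] / [4] / [5]
  Insert 9 (step 6): P = [1, 2, 9] / [3] / [6] / [7];  Q = [1, 2, 6] / [3] / [4] / [5]
  Insert 8 (step 7): P = [1, 2, 8] / [3, 9] / [6] / [7];  Q = [1, 2, 6] / [3, 7] / [4] / [5]
  Insert 4 (step 8): P = [1, 2, 4] / [3, 8] / [6, 9] / [7];  Q = [1, 2, 6] / [3, 7] / [4, 8] / [5]
  Insert 5 (step 9): P = [1, 2, 4, 5] / [3, 8] / [6, 9] / [7];  Q = [1, 2, 6, 9] / [3, 7] / [4, 8] / [5]
Final shape: (4, 2, 2, 1).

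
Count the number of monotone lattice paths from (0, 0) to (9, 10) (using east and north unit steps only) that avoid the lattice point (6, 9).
Number of paths = 72358

Total paths from (0, 0) to (9, 10): C(19, 9) = 92378. Paths through (6, 9): (paths (0, 0) → (6, 9)) × (paths (6, 9) → (9, 10)) = C(15, 6) · C(4, 3) = 5005 · 4 = 20020. Avoidance count = 92378 − 20020 = 72358.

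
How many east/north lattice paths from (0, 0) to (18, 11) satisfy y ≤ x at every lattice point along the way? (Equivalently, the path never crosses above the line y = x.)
Number of paths = 14567280

By the reflection principle (André's argument), the number of monotone paths to (18, 11) with n ≤ m that never go above y = x is C(29, 18) − C(29, 19) = 34597290 − 20030010 = 14567280.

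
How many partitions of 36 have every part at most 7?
p(36, parts ≤ 7) = 4011

Use the recurrence p(n, m) = p(n, m−1) + p(n−m, m): either the largest part is < m (count p(n, m−1)) or the largest part is exactly m (remove one copy of m, count p(n−m, m)). With p(0, ·) = 1 this gives p(36, parts ≤ 7) = 4011. (By conjugating Young diagrams, this also counts partitions of 36 into at most 7 parts.)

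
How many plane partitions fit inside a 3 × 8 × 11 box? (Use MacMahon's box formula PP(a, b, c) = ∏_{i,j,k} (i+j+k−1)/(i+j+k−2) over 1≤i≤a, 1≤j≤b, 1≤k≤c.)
PP(3, 8, 11) = 4783805983320

Evaluate the triple product over i = 1..3, j = 1..8, k = 1..11. The factors are (2/1) · (3/2) · (4/3) · (5/4) · (6/5) · (7/6) · (8/7) · (9/8) · … (264 factors total). The numerators and denominators telescope so the product is an integer; carrying out the multiplication exactly gives PP(3, 8, 11) = 4783805983320.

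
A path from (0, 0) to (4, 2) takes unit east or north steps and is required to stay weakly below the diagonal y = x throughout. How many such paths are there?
Number of paths = 9

By the reflection principle (André's argument), the number of monotone paths to (4, 2) with n ≤ m that never go above y = x is C(6, 4) − C(6, 5) = 15 − 6 = 9.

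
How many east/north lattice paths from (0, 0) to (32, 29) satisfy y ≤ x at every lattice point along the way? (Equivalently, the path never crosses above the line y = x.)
Number of paths = 26444792798594380

By the reflection principle (André's argument), the number of monotone paths to (32, 29) with n ≤ m that never go above y = x is C(61, 32) − C(61, 33) = 218169540588403635 − 191724747789809255 = 26444792798594380.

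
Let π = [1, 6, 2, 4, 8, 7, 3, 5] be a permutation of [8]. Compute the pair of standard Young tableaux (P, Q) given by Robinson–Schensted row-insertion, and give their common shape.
P = [1, 2, 3, 5] / [4, 7] / [6, 8];  Q = [1, 2, 4, 5] / [3, 6] / [7, 8];  common shape = (4, 2, 2)

Row-insert the values π_1, π_2, … into P one at a time, bumping the leftmost entry strictly greater than the inserted value down to the next row. The recording tableau Q records, in position (i, j), the step at which that cell was added to P.
  Insert 1 (step 1): P = [1];  Q = [1]
  Insert 6 (step 2): P = [1, 6];  Q = [1, 2]
  Insert 2 (step 3): P = [1, 2] / [6];  Q = [1, 2] / [3]
  Insert 4 (step 4): P = [1, 2, 4] / [6];  Q = [1, 2, 4] / [3]
  Insert 8 (step 5): P = [1, 2, 4, 8] / [6];  Q = [1, 2, 4, 5] / [3]
  Insert 7 (step 6): P = [1, 2, 4, 7] / [6, 8];  Q = [1, 2, 4, 5] / [3, 6]
  Insert 3 (step 7): P = [1, 2, 3, 7] / [4, 8] / [6];  Q = [1, 2, 4, 5] / [3, 6] / [7]
  Insert 5 (step 8): P = [1, 2, 3, 5] / [4, 7] / [6, 8];  Q = [1, 2, 4, 5] / [3, 6] / [7, 8]
Final shape: (4, 2, 2).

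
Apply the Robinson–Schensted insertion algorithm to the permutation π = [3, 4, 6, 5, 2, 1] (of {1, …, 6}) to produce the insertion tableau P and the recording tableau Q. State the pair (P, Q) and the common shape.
P = [1, 4, 5] / [2] / [3] / [6];  Q = [1, 2, 3] / [4] / [5] / [6];  common shape = (3, 1, 1, 1)

Row-insert the values π_1, π_2, … into P one at a time, bumping the leftmost entry strictly greater than the inserted value down to the next row. The recording tableau Q records, in position (i, j), the step at which that cell was added to P.
  Insert 3 (step 1): P = [3];  Q = [1]
  Insert 4 (step 2): P = [3, 4];  Q = [1, 2]
  Insert 6 (step 3): P = [3, 4, 6];  Q = [1, 2, 3]
  Insert 5 (step 4): P = [3, 4, 5] / [6];  Q = [1, 2, 3] / [4]
  Insert 2 (step 5): P = [2, 4, 5] / [3] / [6];  Q = [1, 2, 3] / [4] / [5]
  Insert 1 (step 6): P = [1, 4, 5] / [2] / [3] / [6];  Q = [1, 2, 3] / [4] / [5] / [6]
Final shape: (3, 1, 1, 1).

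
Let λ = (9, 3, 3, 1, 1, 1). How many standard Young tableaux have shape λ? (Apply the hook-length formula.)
# SYT of shape (9, 3, 3, 1, 1, 1) = 2333760

Hook-length formula: f^λ = n! / Π hook(c), product over all cells c of the Young diagram. For λ = (9, 3, 3, 1, 1, 1), n = 18 boxes. Hook lengths by row (left-to-right, top-to-bottom): [14, 10, 9, 6, 5, 4, 3, 2, 1]; [7, 3, 2]; [6, 2, 1]; [3]; [2]; [1]. Product of hooks = 2743372800. So f^λ = 18! / 2743372800 = 6402373705728000 / 2743372800 = 2333760.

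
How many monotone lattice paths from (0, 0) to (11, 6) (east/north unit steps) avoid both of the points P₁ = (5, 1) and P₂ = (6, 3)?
Number of paths = 5908

Inclusion–exclusion. Total paths: C(17, 11) = 12376. Through P₁: C(6, 5)·C(11, 6) = 2772. Through P₂: C(9, 6)·C(8, 5) = 4704. Since P₁ is strictly southwest of P₂, a monotone path through both must visit P₁ then P₂; paths through both = C(6, 5)·C(3, 1)·C(8, 5) = 1008. Avoid both = 12376 − 2772 − 4704 + 1008 = 5908.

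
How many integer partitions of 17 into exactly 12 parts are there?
p(17, 12 parts) = 7

Partitions of n into exactly k parts are in bijection with partitions of n − k into at most k parts (subtract 1 from each part). So p(17, exactly 12) = p(5, parts ≤ 12). Computing via the recurrence p(m, j) = p(m, j−1) + p(m−j, j) gives 7.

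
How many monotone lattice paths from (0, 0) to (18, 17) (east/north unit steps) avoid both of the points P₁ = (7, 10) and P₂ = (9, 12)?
Number of paths = 3563816014

Inclusion–exclusion. Total paths: C(35, 18) = 4537567650. Through P₁: C(17, 7)·C(18, 11) = 618913152. Through P₂: C(21, 9)·C(14, 9) = 588447860. Since P₁ is strictly southwest of P₂, a monotone path through both must visit P₁ then P₂; paths through both = C(17, 7)·C(4, 2)·C(14, 9) = 233609376. Avoid both = 4537567650 − 618913152 − 588447860 + 233609376 = 3563816014.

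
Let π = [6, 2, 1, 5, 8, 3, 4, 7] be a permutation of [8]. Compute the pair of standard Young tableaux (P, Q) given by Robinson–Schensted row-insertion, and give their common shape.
P = [1, 3, 4, 7] / [2, 5, 8] / [6];  Q = [1, 4, 5, 8] / [2, 6, 7] / [3];  common shape = (4, 3, 1)

Row-insert the values π_1, π_2, … into P one at a time, bumping the leftmost entry strictly greater than the inserted value down to the next row. The recording tableau Q records, in position (i, j), the step at which that cell was added to P.
  Insert 6 (step 1): P = [6];  Q = [1]
  Insert 2 (step 2): P = [2] / [6];  Q = [1] / [2]
  Insert 1 (step 3): P = [1] / [2] / [6];  Q = [1] / [2] / [3]
  Insert 5 (step 4): P = [1, 5] / [2] / [6];  Q = [1, 4] / [2] / [3]
  Insert 8 (step 5): P = [1, 5, 8] / [2] / [6];  Q = [1, 4, 5] / [2] / [3]
  Insert 3 (step 6): P = [1, 3, 8] / [2, 5] / [6];  Q = [1, 4, 5] / [2, 6] / [3]
  Insert 4 (step 7): P = [1, 3, 4] / [2, 5, 8] / [6];  Q = [1, 4, 5] / [2, 6, 7] / [3]
  Insert 7 (step 8): P = [1, 3, 4, 7] / [2, 5, 8] / [6];  Q = [1, 4, 5, 8] / [2, 6, 7] / [3]
Final shape: (4, 3, 1).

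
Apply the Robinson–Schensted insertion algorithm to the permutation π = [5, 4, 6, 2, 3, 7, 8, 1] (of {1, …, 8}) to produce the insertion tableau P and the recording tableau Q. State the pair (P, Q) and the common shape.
P = [1, 3, 7, 8] / [2, 6] / [4] / [5];  Q = [1, 3, 6, 7] / [2, 5] / [4] / [8];  common shape = (4, 2, 1, 1)

Row-insert the values π_1, π_2, … into P one at a time, bumping the leftmost entry strictly greater than the inserted value down to the next row. The recording tableau Q records, in position (i, j), the step at which that cell was added to P.
  Insert 5 (step 1): P = [5];  Q = [1]
  Insert 4 (step 2): P = [4] / [5];  Q = [1] / [2]
  Insert 6 (step 3): P = [4, 6] / [5];  Q = [1, 3] / [2]
  Insert 2 (step 4): P = [2, 6] / [4] / [5];  Q = [1, 3] / [2] / [4]
  Insert 3 (step 5): P = [2, 3] / [4, 6] / [5];  Q = [1, 3] / [2, 5] / [4]
  Insert 7 (step 6): P = [2, 3, 7] / [4, 6] / [5];  Q = [1, 3, 6] / [2, 5] / [4]
  Insert 8 (step 7): P = [2, 3, 7, 8] / [4, 6] / [5];  Q = [1, 3, 6, 7] / [2, 5] / [4]
  Insert 1 (step 8): P = [1, 3, 7, 8] / [2, 6] / [4] / [5];  Q = [1, 3, 6, 7] / [2, 5] / [4] / [8]
Final shape: (4, 2, 1, 1).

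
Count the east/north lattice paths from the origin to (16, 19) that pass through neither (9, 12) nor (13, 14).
Number of paths = 2174797590

Inclusion–exclusion. Total paths: C(35, 16) = 4059928950. Through P₁: C(21, 9)·C(14, 7) = 1008767760. Through P₂: C(27, 13)·C(8, 3) = 1123264800. Since P₁ is strictly southwest of P₂, a monotone path through both must visit P₁ then P₂; paths through both = C(21, 9)·C(6, 4)·C(8, 3) = 246901200. Avoid both = 4059928950 − 1008767760 − 1123264800 + 246901200 = 2174797590.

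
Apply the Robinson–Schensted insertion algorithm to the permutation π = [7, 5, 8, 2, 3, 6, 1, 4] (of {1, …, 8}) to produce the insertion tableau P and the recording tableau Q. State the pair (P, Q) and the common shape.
P = [1, 3, 4] / [2, 6] / [5, 8] / [7];  Q = [1, 3, 6] / [2, 5] / [4, 8] / [7];  common shape = (3, 2, 2, 1)

Row-insert the values π_1, π_2, … into P one at a time, bumping the leftmost entry strictly greater than the inserted value down to the next row. The recording tableau Q records, in position (i, j), the step at which that cell was added to P.
  Insert 7 (step 1): P = [7];  Q = [1]
  Insert 5 (step 2): P = [5] / [7];  Q = [1] / [2]
  Insert 8 (step 3): P = [5, 8] / [7];  Q = [1, 3] / [2]
  Insert 2 (step 4): P = [2, 8] / [5] / [7];  Q = [1, 3] / [2] / [4]
  Insert 3 (step 5): P = [2, 3] / [5, 8] / [7];  Q = [1, 3] / [2, 5] / [4]
  Insert 6 (step 6): P = [2, 3, 6] / [5, 8] / [7];  Q = [1, 3, 6] / [2, 5] / [4]
  Insert 1 (step 7): P = [1, 3, 6] / [2, 8] / [5] / [7];  Q = [1, 3, 6] / [2, 5] / [4] / [7]
  Insert 4 (step 8): P = [1, 3, 4] / [2, 6] / [5, 8] / [7];  Q = [1, 3, 6] / [2, 5] / [4, 8] / [7]
Final shape: (3, 2, 2, 1).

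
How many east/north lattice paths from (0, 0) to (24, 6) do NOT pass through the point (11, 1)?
Number of paths = 490959

Total paths from (0, 0) to (24, 6): C(30, 24) = 593775. Paths through (11, 1): (paths (0, 0) → (11, 1)) × (paths (11, 1) → (24, 6)) = C(12, 11) · C(18, 13) = 12 · 8568 = 102816. Avoidance count = 593775 − 102816 = 490959.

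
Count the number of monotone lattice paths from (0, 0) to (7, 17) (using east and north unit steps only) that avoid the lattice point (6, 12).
Number of paths = 234720

Total paths from (0, 0) to (7, 17): C(24, 7) = 346104. Paths through (6, 12): (paths (0, 0) → (6, 12)) × (paths (6, 12) → (7, 17)) = C(18, 6) · C(6, 1) = 18564 · 6 = 111384. Avoidance count = 346104 − 111384 = 234720.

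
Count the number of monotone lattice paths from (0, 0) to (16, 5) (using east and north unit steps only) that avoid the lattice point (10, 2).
Number of paths = 14805

Total paths from (0, 0) to (16, 5): C(21, 16) = 20349. Paths through (10, 2): (paths (0, 0) → (10, 2)) × (paths (10, 2) → (16, 5)) = C(12, 10) · C(9, 6) = 66 · 84 = 5544. Avoidance count = 20349 − 5544 = 14805.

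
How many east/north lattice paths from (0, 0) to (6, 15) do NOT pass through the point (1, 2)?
Number of paths = 28560

Total paths from (0, 0) to (6, 15): C(21, 6) = 54264. Paths through (1, 2): (paths (0, 0) → (1, 2)) × (paths (1, 2) → (6, 15)) = C(3, 1) · C(18, 5) = 3 · 8568 = 25704. Avoidance count = 54264 − 25704 = 28560.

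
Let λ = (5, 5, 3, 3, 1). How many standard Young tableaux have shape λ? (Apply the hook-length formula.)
# SYT of shape (5, 5, 3, 3, 1) = 1361360

Hook-length formula: f^λ = n! / Π hook(c), product over all cells c of the Young diagram. For λ = (5, 5, 3, 3, 1), n = 17 boxes. Hook lengths by row (left-to-right, top-to-bottom): [9, 7, 6, 3, 2]; [8, 6, 5, 2, 1]; [5, 3, 2]; [4, 2, 1]; [1]. Product of hooks = 261273600. So f^λ = 17! / 261273600 = 355687428096000 / 261273600 = 1361360.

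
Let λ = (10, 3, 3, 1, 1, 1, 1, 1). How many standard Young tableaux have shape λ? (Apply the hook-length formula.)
# SYT of shape (10, 3, 3, 1, 1, 1, 1, 1) = 52284960

Hook-length formula: f^λ = n! / Π hook(c), product over all cells c of the Young diagram. For λ = (10, 3, 3, 1, 1, 1, 1, 1), n = 21 boxes. Hook lengths by row (left-to-right, top-to-bottom): [17, 11, 10, 7, 6, 5, 4, 3, 2, 1]; [9, 3, 2]; [8, 2, 1]; [5]; [4]; [3]; [2]; [1]. Product of hooks = 977163264000. So f^λ = 21! / 977163264000 = 51090942171709440000 / 977163264000 = 52284960.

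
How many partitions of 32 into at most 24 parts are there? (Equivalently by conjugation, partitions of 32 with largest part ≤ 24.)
p(32, parts ≤ 24) = 8304

Use the recurrence p(n, m) = p(n, m−1) + p(n−m, m): either the largest part is < m (count p(n, m−1)) or the largest part is exactly m (remove one copy of m, count p(n−m, m)). With p(0, ·) = 1 this gives p(32, parts ≤ 24) = 8304. (By conjugating Young diagrams, this also counts partitions of 32 into at most 24 parts.)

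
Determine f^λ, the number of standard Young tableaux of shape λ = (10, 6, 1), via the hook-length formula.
# SYT of shape (10, 6, 1) = 48620

Hook-length formula: f^λ = n! / Π hook(c), product over all cells c of the Young diagram. For λ = (10, 6, 1), n = 17 boxes. Hook lengths by row (left-to-right, top-to-bottom): [12, 10, 9, 8, 7, 6, 4, 3, 2, 1]; [7, 5, 4, 3, 2, 1]; [1]. Product of hooks = 7315660800. So f^λ = 17! / 7315660800 = 355687428096000 / 7315660800 = 48620.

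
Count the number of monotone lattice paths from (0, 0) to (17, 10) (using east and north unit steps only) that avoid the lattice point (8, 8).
Number of paths = 7728435

Total paths from (0, 0) to (17, 10): C(27, 17) = 8436285. Paths through (8, 8): (paths (0, 0) → (8, 8)) × (paths (8, 8) → (17, 10)) = C(16, 8) · C(11, 9) = 12870 · 55 = 707850. Avoidance count = 8436285 − 707850 = 7728435.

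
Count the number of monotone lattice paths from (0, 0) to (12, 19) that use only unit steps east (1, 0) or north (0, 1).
Number of paths = 141120525

A monotone lattice path from (0, 0) to (12, 19) consists of 12 east steps and 19 north steps in some order, so it is determined by which 12 of the 31 steps are east. The count is C(31, 12) = 141120525.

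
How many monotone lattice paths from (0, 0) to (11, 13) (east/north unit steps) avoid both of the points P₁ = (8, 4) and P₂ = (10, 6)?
Number of paths = 2346940

Inclusion–exclusion. Total paths: C(24, 11) = 2496144. Through P₁: C(12, 8)·C(12, 3) = 108900. Through P₂: C(16, 10)·C(8, 1) = 64064. Since P₁ is strictly southwest of P₂, a monotone path through both must visit P₁ then P₂; paths through both = C(12, 8)·C(4, 2)·C(8, 1) = 23760. Avoid both = 2496144 − 108900 − 64064 + 23760 = 2346940.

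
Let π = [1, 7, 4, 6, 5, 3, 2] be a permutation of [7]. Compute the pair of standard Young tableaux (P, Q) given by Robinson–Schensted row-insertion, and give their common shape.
P = [1, 2, 5] / [3] / [4] / [6] / [7];  Q = [1, 2, 4] / [3] / [5] / [6] / [7];  common shape = (3, 1, 1, 1, 1)

Row-insert the values π_1, π_2, … into P one at a time, bumping the leftmost entry strictly greater than the inserted value down to the next row. The recording tableau Q records, in position (i, j), the step at which that cell was added to P.
  Insert 1 (step 1): P = [1];  Q = [1]
  Insert 7 (step 2): P = [1, 7];  Q = [1, 2]
  Insert 4 (step 3): P = [1, 4] / [7];  Q = [1, 2] / [3]
  Insert 6 (step 4): P = [1, 4, 6] / [7];  Q = [1, 2, 4] / [3]
  Insert 5 (step 5): P = [1, 4, 5] / [6] / [7];  Q = [1, 2, 4] / [3] / [5]
  Insert 3 (step 6): P = [1, 3, 5] / [4] / [6] / [7];  Q = [1, 2, 4] / [3] / [5] / [6]
  Insert 2 (step 7): P = [1, 2, 5] / [3] / [4] / [6] / [7];  Q = [1, 2, 4] / [3] / [5] / [6] / [7]
Final shape: (3, 1, 1, 1, 1).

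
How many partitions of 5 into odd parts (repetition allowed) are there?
p_odd(5) = 3

Partitions of 5 using only odd parts 1, 3, 5, …: 5, 3+1+1, 1+1+1+1+1. There are 3. (Euler: this equals q(5), the number of distinct-part partitions.)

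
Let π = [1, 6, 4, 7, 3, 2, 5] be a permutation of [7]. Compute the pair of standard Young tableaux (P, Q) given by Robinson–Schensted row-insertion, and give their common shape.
P = [1, 2, 5] / [3, 7] / [4] / [6];  Q = [1, 2, 4] / [3, 7] / [5] / [6];  common shape = (3, 2, 1, 1)

Row-insert the values π_1, π_2, … into P one at a time, bumping the leftmost entry strictly greater than the inserted value down to the next row. The recording tableau Q records, in position (i, j), the step at which that cell was added to P.
  Insert 1 (step 1): P = [1];  Q = [1]
  Insert 6 (step 2): P = [1, 6];  Q = [1, 2]
  Insert 4 (step 3): P = [1, 4] / [6];  Q = [1, 2] / [3]
  Insert 7 (step 4): P = [1, 4, 7] / [6];  Q = [1, 2, 4] / [3]
  Insert 3 (step 5): P = [1, 3, 7] / [4] / [6];  Q = [1, 2, 4] / [3] / [5]
  Insert 2 (step 6): P = [1, 2, 7] / [3] / [4] / [6];  Q = [1, 2, 4] / [3] / [5] / [6]
  Insert 5 (step 7): P = [1, 2, 5] / [3, 7] / [4] / [6];  Q = [1, 2, 4] / [3, 7] / [5] / [6]
Final shape: (3, 2, 1, 1).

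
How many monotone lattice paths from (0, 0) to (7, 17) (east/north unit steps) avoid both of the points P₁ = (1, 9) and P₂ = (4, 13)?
Number of paths = 245024

Inclusion–exclusion. Total paths: C(24, 7) = 346104. Through P₁: C(10, 1)·C(14, 6) = 30030. Through P₂: C(17, 4)·C(7, 3) = 83300. Since P₁ is strictly southwest of P₂, a monotone path through both must visit P₁ then P₂; paths through both = C(10, 1)·C(7, 3)·C(7, 3) = 12250. Avoid both = 346104 − 30030 − 83300 + 12250 = 245024.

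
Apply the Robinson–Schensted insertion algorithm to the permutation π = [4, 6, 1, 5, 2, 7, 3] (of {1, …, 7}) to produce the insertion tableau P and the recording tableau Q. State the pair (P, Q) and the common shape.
P = [1, 2, 3] / [4, 5, 7] / [6];  Q = [1, 2, 6] / [3, 4, 7] / [5];  common shape = (3, 3, 1)

Row-insert the values π_1, π_2, … into P one at a time, bumping the leftmost entry strictly greater than the inserted value down to the next row. The recording tableau Q records, in position (i, j), the step at which that cell was added to P.
  Insert 4 (step 1): P = [4];  Q = [1]
  Insert 6 (step 2): P = [4, 6];  Q = [1, 2]
  Insert 1 (step 3): P = [1, 6] / [4];  Q = [1, 2] / [3]
  Insert 5 (step 4): P = [1, 5] / [4, 6];  Q = [1, 2] / [3, 4]
  Insert 2 (step 5): P = [1, 2] / [4, 5] / [6];  Q = [1, 2] / [3, 4] / [5]
  Insert 7 (step 6): P = [1, 2, 7] / [4, 5] / [6];  Q = [1, 2, 6] / [3, 4] / [5]
  Insert 3 (step 7): P = [1, 2, 3] / [4, 5, 7] / [6];  Q = [1, 2, 6] / [3, 4, 7] / [5]
Final shape: (3, 3, 1).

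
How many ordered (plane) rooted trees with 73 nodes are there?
C_72 = 20276890389709399862928998568254641025700

These ordered rooted trees are counted by the Catalan number C_n = (1/(n + 1)) · C(2n, n). For n = 72: C_72 = (1/73) · C(144, 72) = 1480212998448786189993816895482588794876100/73 = 20276890389709399862928998568254641025700.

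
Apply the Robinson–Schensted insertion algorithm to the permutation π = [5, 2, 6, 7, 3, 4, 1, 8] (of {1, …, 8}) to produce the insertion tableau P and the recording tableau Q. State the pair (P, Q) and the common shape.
P = [1, 3, 4, 8] / [2, 6, 7] / [5];  Q = [1, 3, 4, 8] / [2, 5, 6] / [7];  common shape = (4, 3, 1)

Row-insert the values π_1, π_2, … into P one at a time, bumping the leftmost entry strictly greater than the inserted value down to the next row. The recording tableau Q records, in position (i, j), the step at which that cell was added to P.
  Insert 5 (step 1): P = [5];  Q = [1]
  Insert 2 (step 2): P = [2] / [5];  Q = [1] / [2]
  Insert 6 (step 3): P = [2, 6] / [5];  Q = [1, 3] / [2]
  Insert 7 (step 4): P = [2, 6, 7] / [5];  Q = [1, 3, 4] / [2]
  Insert 3 (step 5): P = [2, 3, 7] / [5, 6];  Q = [1, 3, 4] / [2, 5]
  Insert 4 (step 6): P = [2, 3, 4] / [5, 6, 7];  Q = [1, 3, 4] / [2, 5, 6]
  Insert 1 (step 7): P = [1, 3, 4] / [2, 6, 7] / [5];  Q = [1, 3, 4] / [2, 5, 6] / [7]
  Insert 8 (step 8): P = [1, 3, 4, 8] / [2, 6, 7] / [5];  Q = [1, 3, 4, 8] / [2, 5, 6] / [7]
Final shape: (4, 3, 1).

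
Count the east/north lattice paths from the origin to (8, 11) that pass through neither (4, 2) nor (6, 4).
Number of paths = 60537

Inclusion–exclusion. Total paths: C(19, 8) = 75582. Through P₁: C(6, 4)·C(13, 4) = 10725. Through P₂: C(10, 6)·C(9, 2) = 7560. Since P₁ is strictly southwest of P₂, a monotone path through both must visit P₁ then P₂; paths through both = C(6, 4)·C(4, 2)·C(9, 2) = 3240. Avoid both = 75582 − 10725 − 7560 + 3240 = 60537.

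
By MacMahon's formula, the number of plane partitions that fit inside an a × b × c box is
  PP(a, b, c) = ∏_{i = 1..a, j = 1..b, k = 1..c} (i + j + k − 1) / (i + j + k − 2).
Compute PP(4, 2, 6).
PP(4, 2, 6) = 13860

Evaluate the triple product over i = 1..4, j = 1..2, k = 1..6. The factors are (2/1) · (3/2) · (4/3) · (5/4) · (6/5) · (7/6) · (3/2) · (4/3) · … (48 factors total). The numerators and denominators telescope so the product is an integer; carrying out the multiplication exactly gives PP(4, 2, 6) = 13860.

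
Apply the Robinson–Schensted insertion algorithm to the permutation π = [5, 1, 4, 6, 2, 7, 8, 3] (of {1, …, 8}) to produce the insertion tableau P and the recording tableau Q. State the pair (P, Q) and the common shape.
P = [1, 2, 3, 7, 8] / [4, 6] / [5];  Q = [1, 3, 4, 6, 7] / [2, 8] / [5];  common shape = (5, 2, 1)

Row-insert the values π_1, π_2, … into P one at a time, bumping the leftmost entry strictly greater than the inserted value down to the next row. The recording tableau Q records, in position (i, j), the step at which that cell was added to P.
  Insert 5 (step 1): P = [5];  Q = [1]
  Insert 1 (step 2): P = [1] / [5];  Q = [1] / [2]
  Insert 4 (step 3): P = [1, 4] / [5];  Q = [1, 3] / [2]
  Insert 6 (step 4): P = [1, 4, 6] / [5];  Q = [1, 3, 4] / [2]
  Insert 2 (step 5): P = [1, 2, 6] / [4] / [5];  Q = [1, 3, 4] / [2] / [5]
  Insert 7 (step 6): P = [1, 2, 6, 7] / [4] / [5];  Q = [1, 3, 4, 6] / [2] / [5]
  Insert 8 (step 7): P = [1, 2, 6, 7, 8] / [4] / [5];  Q = [1, 3, 4, 6, 7] / [2] / [5]
  Insert 3 (step 8): P = [1, 2, 3, 7, 8] / [4, 6] / [5];  Q = [1, 3, 4, 6, 7] / [2, 8] / [5]
Final shape: (5, 2, 1).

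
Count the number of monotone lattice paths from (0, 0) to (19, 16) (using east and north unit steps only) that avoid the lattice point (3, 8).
Number of paths = 3938576235

Total paths from (0, 0) to (19, 16): C(35, 19) = 4059928950. Paths through (3, 8): (paths (0, 0) → (3, 8)) × (paths (3, 8) → (19, 16)) = C(11, 3) · C(24, 16) = 165 · 735471 = 121352715. Avoidance count = 4059928950 − 121352715 = 3938576235.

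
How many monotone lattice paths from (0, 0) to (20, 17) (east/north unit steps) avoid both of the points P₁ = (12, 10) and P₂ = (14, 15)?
Number of paths = 9952784268

Inclusion–exclusion. Total paths: C(37, 20) = 15905368710. Through P₁: C(22, 12)·C(15, 8) = 4161167010. Through P₂: C(29, 14)·C(8, 6) = 2171645280. Since P₁ is strictly southwest of P₂, a monotone path through both must visit P₁ then P₂; paths through both = C(22, 12)·C(7, 2)·C(8, 6) = 380227848. Avoid both = 15905368710 − 4161167010 − 2171645280 + 380227848 = 9952784268.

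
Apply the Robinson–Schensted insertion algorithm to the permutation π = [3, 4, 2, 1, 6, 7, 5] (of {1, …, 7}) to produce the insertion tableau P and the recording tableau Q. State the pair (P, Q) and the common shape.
P = [1, 4, 5, 7] / [2, 6] / [3];  Q = [1, 2, 5, 6] / [3, 7] / [4];  common shape = (4, 2, 1)

Row-insert the values π_1, π_2, … into P one at a time, bumping the leftmost entry strictly greater than the inserted value down to the next row. The recording tableau Q records, in position (i, j), the step at which that cell was added to P.
  Insert 3 (step 1): P = [3];  Q = [1]
  Insert 4 (step 2): P = [3, 4];  Q = [1, 2]
  Insert 2 (step 3): P = [2, 4] / [3];  Q = [1, 2] / [3]
  Insert 1 (step 4): P = [1, 4] / [2] / [3];  Q = [1, 2] / [3] / [4]
  Insert 6 (step 5): P = [1, 4, 6] / [2] / [3];  Q = [1, 2, 5] / [3] / [4]
  Insert 7 (step 6): P = [1, 4, 6, 7] / [2] / [3];  Q = [1, 2, 5, 6] / [3] / [4]
  Insert 5 (step 7): P = [1, 4, 5, 7] / [2, 6] / [3];  Q = [1, 2, 5, 6] / [3, 7] / [4]
Final shape: (4, 2, 1).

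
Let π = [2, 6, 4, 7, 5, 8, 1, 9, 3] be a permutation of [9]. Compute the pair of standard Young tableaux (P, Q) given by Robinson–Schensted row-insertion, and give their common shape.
P = [1, 3, 5, 8, 9] / [2, 4] / [6, 7];  Q = [1, 2, 4, 6, 8] / [3, 5] / [7, 9];  common shape = (5, 2, 2)

Row-insert the values π_1, π_2, … into P one at a time, bumping the leftmost entry strictly greater than the inserted value down to the next row. The recording tableau Q records, in position (i, j), the step at which that cell was added to P.
  Insert 2 (step 1): P = [2];  Q = [1]
  Insert 6 (step 2): P = [2, 6];  Q = [1, 2]
  Insert 4 (step 3): P = [2, 4] / [6];  Q = [1, 2] / [3]
  Insert 7 (step 4): P = [2, 4, 7] / [6];  Q = [1, 2, 4] / [3]
  Insert 5 (step 5): P = [2, 4, 5] / [6, 7];  Q = [1, 2, 4] / [3, 5]
  Insert 8 (step 6): P = [2, 4, 5, 8] / [6, 7];  Q = [1, 2, 4, 6] / [3, 5]
  Insert 1 (step 7): P = [1, 4, 5, 8] / [2, 7] / [6];  Q = [1, 2, 4, 6] / [3, 5] / [7]
  Insert 9 (step 8): P = [1, 4, 5, 8, 9] / [2, 7] / [6];  Q = [1, 2, 4, 6, 8] / [3, 5] / [7]
  Insert 3 (step 9): P = [1, 3, 5, 8, 9] / [2, 4] / [6, 7];  Q = [1, 2, 4, 6, 8] / [3, 5] / [7, 9]
Final shape: (5, 2, 2).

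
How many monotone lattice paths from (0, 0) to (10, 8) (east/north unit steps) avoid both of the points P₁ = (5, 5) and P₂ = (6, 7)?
Number of paths = 24846

Inclusion–exclusion. Total paths: C(18, 10) = 43758. Through P₁: C(10, 5)·C(8, 5) = 14112. Through P₂: C(13, 6)·C(5, 4) = 8580. Since P₁ is strictly southwest of P₂, a monotone path through both must visit P₁ then P₂; paths through both = C(10, 5)·C(3, 1)·C(5, 4) = 3780. Avoid both = 43758 − 14112 − 8580 + 3780 = 24846.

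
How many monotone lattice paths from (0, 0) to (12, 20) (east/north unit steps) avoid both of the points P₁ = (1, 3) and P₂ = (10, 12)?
Number of paths = 119548650

Inclusion–exclusion. Total paths: C(32, 12) = 225792840. Through P₁: C(4, 1)·C(28, 11) = 85896720. Through P₂: C(22, 10)·C(10, 2) = 29099070. Since P₁ is strictly southwest of P₂, a monotone path through both must visit P₁ then P₂; paths through both = C(4, 1)·C(18, 9)·C(10, 2) = 8751600. Avoid both = 225792840 − 85896720 − 29099070 + 8751600 = 119548650.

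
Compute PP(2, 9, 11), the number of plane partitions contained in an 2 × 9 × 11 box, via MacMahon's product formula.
PP(2, 9, 11) = 4936848280

Evaluate the triple product over i = 1..2, j = 1..9, k = 1..11. The factors are (2/1) · (3/2) · (4/3) · (5/4) · (6/5) · (7/6) · (8/7) · (9/8) · … (198 factors total). The numerators and denominators telescope so the product is an integer; carrying out the multiplication exactly gives PP(2, 9, 11) = 4936848280.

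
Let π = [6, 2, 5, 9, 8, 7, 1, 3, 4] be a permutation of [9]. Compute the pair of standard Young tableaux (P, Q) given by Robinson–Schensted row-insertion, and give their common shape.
P = [1, 3, 4] / [2, 5, 7] / [6, 8] / [9];  Q = [1, 3, 4] / [2, 5, 9] / [6, 8] / [7];  common shape = (3, 3, 2, 1)

Row-insert the values π_1, π_2, … into P one at a time, bumping the leftmost entry strictly greater than the inserted value down to the next row. The recording tableau Q records, in position (i, j), the step at which that cell was added to P.
  Insert 6 (step 1): P = [6];  Q = [1]
  Insert 2 (step 2): P = [2] / [6];  Q = [1] / [2]
  Insert 5 (step 3): P = [2, 5] / [6];  Q = [1, 3] / [2]
  Insert 9 (step 4): P = [2, 5, 9] / [6];  Q = [1, 3, 4] / [2]
  Insert 8 (step 5): P = [2, 5, 8] / [6, 9];  Q = [1, 3, 4] / [2, 5]
  Insert 7 (step 6): P = [2, 5, 7] / [6, 8] / [9];  Q = [1, 3, 4] / [2, 5] / [6]
  Insert 1 (step 7): P = [1, 5, 7] / [2, 8] / [6] / [9];  Q = [1, 3, 4] / [2, 5] / [6] / [7]
  Insert 3 (step 8): P = [1, 3, 7] / [2, 5] / [6, 8] / [9];  Q = [1, 3, 4] / [2, 5] / [6, 8] / [7]
  Insert 4 (step 9): P = [1, 3, 4] / [2, 5, 7] / [6, 8] / [9];  Q = [1, 3, 4] / [2, 5, 9] / [6, 8] / [7]
Final shape: (3, 3, 2, 1).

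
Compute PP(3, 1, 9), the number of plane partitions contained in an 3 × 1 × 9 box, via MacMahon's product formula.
PP(3, 1, 9) = 220

Evaluate the triple product over i = 1..3, j = 1..1, k = 1..9. The factors are (2/1) · (3/2) · (4/3) · (5/4) · (6/5) · (7/6) · (8/7) · (9/8) · … (27 factors total). The numerators and denominators telescope so the product is an integer; carrying out the multiplication exactly gives PP(3, 1, 9) = 220.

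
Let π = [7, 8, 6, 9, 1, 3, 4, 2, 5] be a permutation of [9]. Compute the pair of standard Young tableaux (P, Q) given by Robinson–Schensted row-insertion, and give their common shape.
P = [1, 2, 4, 5] / [3, 8, 9] / [6] / [7];  Q = [1, 2, 4, 9] / [3, 6, 7] / [5] / [8];  common shape = (4, 3, 1, 1)

Row-insert the values π_1, π_2, … into P one at a time, bumping the leftmost entry strictly greater than the inserted value down to the next row. The recording tableau Q records, in position (i, j), the step at which that cell was added to P.
  Insert 7 (step 1): P = [7];  Q = [1]
  Insert 8 (step 2): P = [7, 8];  Q = [1, 2]
  Insert 6 (step 3): P = [6, 8] / [7];  Q = [1, 2] / [3]
  Insert 9 (step 4): P = [6, 8, 9] / [7];  Q = [1, 2, 4] / [3]
  Insert 1 (step 5): P = [1, 8, 9] / [6] / [7];  Q = [1, 2, 4] / [3] / [5]
  Insert 3 (step 6): P = [1, 3, 9] / [6, 8] / [7];  Q = [1, 2, 4] / [3, 6] / [5]
  Insert 4 (step 7): P = [1, 3, 4] / [6, 8, 9] / [7];  Q = [1, 2, 4] / [3, 6, 7] / [5]
  Insert 2 (step 8): P = [1, 2, 4] / [3, 8, 9] / [6] / [7];  Q = [1, 2, 4] / [3, 6, 7] / [5] / [8]
  Insert 5 (step 9): P = [1, 2, 4, 5] / [3, 8, 9] / [6] / [7];  Q = [1, 2, 4, 9] / [3, 6, 7] / [5] / [8]
Final shape: (4, 3, 1, 1).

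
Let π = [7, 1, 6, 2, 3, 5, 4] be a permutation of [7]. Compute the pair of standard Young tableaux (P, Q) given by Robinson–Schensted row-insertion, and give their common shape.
P = [1, 2, 3, 4] / [5] / [6] / [7];  Q = [1, 3, 5, 6] / [2] / [4] / [7];  common shape = (4, 1, 1, 1)

Row-insert the values π_1, π_2, … into P one at a time, bumping the leftmost entry strictly greater than the inserted value down to the next row. The recording tableau Q records, in position (i, j), the step at which that cell was added to P.
  Insert 7 (step 1): P = [7];  Q = [1]
  Insert 1 (step 2): P = [1] / [7];  Q = [1] / [2]
  Insert 6 (step 3): P = [1, 6] / [7];  Q = [1, 3] / [2]
  Insert 2 (step 4): P = [1, 2] / [6] / [7];  Q = [1, 3] / [2] / [4]
  Insert 3 (step 5): P = [1, 2, 3] / [6] / [7];  Q = [1, 3, 5] / [2] / [4]
  Insert 5 (step 6): P = [1, 2, 3, 5] / [6] / [7];  Q = [1, 3, 5, 6] / [2] / [4]
  Insert 4 (step 7): P = [1, 2, 3, 4] / [5] / [6] / [7];  Q = [1, 3, 5, 6] / [2] / [4] / [7]
Final shape: (4, 1, 1, 1).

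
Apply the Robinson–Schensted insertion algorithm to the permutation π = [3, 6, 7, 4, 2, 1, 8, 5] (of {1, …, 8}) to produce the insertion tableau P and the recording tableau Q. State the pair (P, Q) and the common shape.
P = [1, 4, 5, 8] / [2, 7] / [3] / [6];  Q = [1, 2, 3, 7] / [4, 8] / [5] / [6];  common shape = (4, 2, 1, 1)

Row-insert the values π_1, π_2, … into P one at a time, bumping the leftmost entry strictly greater than the inserted value down to the next row. The recording tableau Q records, in position (i, j), the step at which that cell was added to P.
  Insert 3 (step 1): P = [3];  Q = [1]
  Insert 6 (step 2): P = [3, 6];  Q = [1, 2]
  Insert 7 (step 3): P = [3, 6, 7];  Q = [1, 2, 3]
  Insert 4 (step 4): P = [3, 4, 7] / [6];  Q = [1, 2, 3] / [4]
  Insert 2 (step 5): P = [2, 4, 7] / [3] / [6];  Q = [1, 2, 3] / [4] / [5]
  Insert 1 (step 6): P = [1, 4, 7] / [2] / [3] / [6];  Q = [1, 2, 3] / [4] / [5] / [6]
  Insert 8 (step 7): P = [1, 4, 7, 8] / [2] / [3] / [6];  Q = [1, 2, 3, 7] / [4] / [5] / [6]
  Insert 5 (step 8): P = [1, 4, 5, 8] / [2, 7] / [3] / [6];  Q = [1, 2, 3, 7] / [4, 8] / [5] / [6]
Final shape: (4, 2, 1, 1).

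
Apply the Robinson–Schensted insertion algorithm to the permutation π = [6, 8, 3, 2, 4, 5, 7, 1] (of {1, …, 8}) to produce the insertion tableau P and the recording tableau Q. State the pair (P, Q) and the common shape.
P = [1, 4, 5, 7] / [2, 8] / [3] / [6];  Q = [1, 2, 6, 7] / [3, 5] / [4] / [8];  common shape = (4, 2, 1, 1)

Row-insert the values π_1, π_2, … into P one at a time, bumping the leftmost entry strictly greater than the inserted value down to the next row. The recording tableau Q records, in position (i, j), the step at which that cell was added to P.
  Insert 6 (step 1): P = [6];  Q = [1]
  Insert 8 (step 2): P = [6, 8];  Q = [1, 2]
  Insert 3 (step 3): P = [3, 8] / [6];  Q = [1, 2] / [3]
  Insert 2 (step 4): P = [2, 8] / [3] / [6];  Q = [1, 2] / [3] / [4]
  Insert 4 (step 5): P = [2, 4] / [3, 8] / [6];  Q = [1, 2] / [3, 5] / [4]
  Insert 5 (step 6): P = [2, 4, 5] / [3, 8] / [6];  Q = [1, 2, 6] / [3, 5] / [4]
  Insert 7 (step 7): P = [2, 4, 5, 7] / [3, 8] / [6];  Q = [1, 2, 6, 7] / [3, 5] / [4]
  Insert 1 (step 8): P = [1, 4, 5, 7] / [2, 8] / [3] / [6];  Q = [1, 2, 6, 7] / [3, 5] / [4] / [8]
Final shape: (4, 2, 1, 1).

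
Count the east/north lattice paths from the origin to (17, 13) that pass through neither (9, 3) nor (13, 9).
Number of paths = 78547690

Inclusion–exclusion. Total paths: C(30, 17) = 119759850. Through P₁: C(12, 9)·C(18, 8) = 9626760. Through P₂: C(22, 13)·C(8, 4) = 34819400. Since P₁ is strictly southwest of P₂, a monotone path through both must visit P₁ then P₂; paths through both = C(12, 9)·C(10, 4)·C(8, 4) = 3234000. Avoid both = 119759850 − 9626760 − 34819400 + 3234000 = 78547690.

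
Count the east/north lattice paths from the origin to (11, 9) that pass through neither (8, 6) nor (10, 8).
Number of paths = 56420

Inclusion–exclusion. Total paths: C(20, 11) = 167960. Through P₁: C(14, 8)·C(6, 3) = 60060. Through P₂: C(18, 10)·C(2, 1) = 87516. Since P₁ is strictly southwest of P₂, a monotone path through both must visit P₁ then P₂; paths through both = C(14, 8)·C(4, 2)·C(2, 1) = 36036. Avoid both = 167960 − 60060 − 87516 + 36036 = 56420.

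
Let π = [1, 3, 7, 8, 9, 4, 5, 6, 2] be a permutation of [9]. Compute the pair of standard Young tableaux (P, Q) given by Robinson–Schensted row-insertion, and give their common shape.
P = [1, 2, 4, 5, 6] / [3, 8, 9] / [7];  Q = [1, 2, 3, 4, 5] / [6, 7, 8] / [9];  common shape = (5, 3, 1)

Row-insert the values π_1, π_2, … into P one at a time, bumping the leftmost entry strictly greater than the inserted value down to the next row. The recording tableau Q records, in position (i, j), the step at which that cell was added to P.
  Insert 1 (step 1): P = [1];  Q = [1]
  Insert 3 (step 2): P = [1, 3];  Q = [1, 2]
  Insert 7 (step 3): P = [1, 3, 7];  Q = [1, 2, 3]
  Insert 8 (step 4): P = [1, 3, 7, 8];  Q = [1, 2, 3, 4]
  Insert 9 (step 5): P = [1, 3, 7, 8, 9];  Q = [1, 2, 3, 4, 5]
  Insert 4 (step 6): P = [1, 3, 4, 8, 9] / [7];  Q = [1, 2, 3, 4, 5] / [6]
  Insert 5 (step 7): P = [1, 3, 4, 5, 9] / [7, 8];  Q = [1, 2, 3, 4, 5] / [6, 7]
  Insert 6 (step 8): P = [1, 3, 4, 5, 6] / [7, 8, 9];  Q = [1, 2, 3, 4, 5] / [6, 7, 8]
  Insert 2 (step 9): P = [1, 2, 4, 5, 6] / [3, 8, 9] / [7];  Q = [1, 2, 3, 4, 5] / [6, 7, 8] / [9]
Final shape: (5, 3, 1).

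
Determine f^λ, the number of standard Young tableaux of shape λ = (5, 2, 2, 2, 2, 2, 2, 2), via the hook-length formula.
# SYT of shape (5, 2, 2, 2, 2, 2, 2, 2) = 755820

Hook-length formula: f^λ = n! / Π hook(c), product over all cells c of the Young diagram. For λ = (5, 2, 2, 2, 2, 2, 2, 2), n = 19 boxes. Hook lengths by row (left-to-right, top-to-bottom): [12, 11, 3, 2, 1]; [8, 7]; [7, 6]; [6, 5]; [5, 4]; [4, 3]; [3, 2]; [2, 1]. Product of hooks = 160944537600. So f^λ = 19! / 160944537600 = 121645100408832000 / 160944537600 = 755820.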